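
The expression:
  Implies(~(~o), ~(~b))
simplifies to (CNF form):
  b | ~o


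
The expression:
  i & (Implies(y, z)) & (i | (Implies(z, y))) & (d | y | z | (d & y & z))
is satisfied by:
  {d: True, z: True, i: True, y: False}
  {z: True, i: True, y: False, d: False}
  {d: True, z: True, i: True, y: True}
  {z: True, i: True, y: True, d: False}
  {i: True, d: True, y: False, z: False}


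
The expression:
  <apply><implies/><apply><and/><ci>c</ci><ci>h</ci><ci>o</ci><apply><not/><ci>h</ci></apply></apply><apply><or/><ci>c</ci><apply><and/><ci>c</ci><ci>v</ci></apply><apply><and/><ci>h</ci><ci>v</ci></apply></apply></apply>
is always true.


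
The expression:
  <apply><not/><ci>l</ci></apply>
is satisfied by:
  {l: False}


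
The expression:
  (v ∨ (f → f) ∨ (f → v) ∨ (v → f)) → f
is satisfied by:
  {f: True}


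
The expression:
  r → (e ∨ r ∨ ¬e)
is always true.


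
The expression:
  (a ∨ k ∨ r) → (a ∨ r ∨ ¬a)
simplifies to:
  True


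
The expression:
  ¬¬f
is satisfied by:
  {f: True}


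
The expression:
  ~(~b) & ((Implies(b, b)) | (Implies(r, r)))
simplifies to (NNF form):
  b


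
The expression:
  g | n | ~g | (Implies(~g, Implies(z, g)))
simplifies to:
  True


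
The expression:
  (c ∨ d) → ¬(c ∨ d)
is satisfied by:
  {d: False, c: False}


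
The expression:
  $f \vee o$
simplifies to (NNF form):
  $f \vee o$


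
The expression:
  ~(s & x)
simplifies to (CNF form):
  ~s | ~x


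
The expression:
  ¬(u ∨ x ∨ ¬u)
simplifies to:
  False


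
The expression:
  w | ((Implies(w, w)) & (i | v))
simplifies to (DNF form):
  i | v | w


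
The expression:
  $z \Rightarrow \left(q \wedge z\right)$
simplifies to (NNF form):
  $q \vee \neg z$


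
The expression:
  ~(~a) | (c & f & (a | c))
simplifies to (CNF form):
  (a | c) & (a | f)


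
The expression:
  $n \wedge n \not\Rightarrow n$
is never true.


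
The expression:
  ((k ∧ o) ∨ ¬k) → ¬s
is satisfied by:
  {k: True, s: False, o: False}
  {k: False, s: False, o: False}
  {o: True, k: True, s: False}
  {o: True, k: False, s: False}
  {s: True, k: True, o: False}


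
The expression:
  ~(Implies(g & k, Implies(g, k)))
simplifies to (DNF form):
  False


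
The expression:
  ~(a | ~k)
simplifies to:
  k & ~a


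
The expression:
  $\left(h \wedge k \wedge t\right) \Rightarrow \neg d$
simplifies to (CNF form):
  $\neg d \vee \neg h \vee \neg k \vee \neg t$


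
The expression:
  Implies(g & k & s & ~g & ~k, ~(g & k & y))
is always true.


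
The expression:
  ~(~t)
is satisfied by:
  {t: True}


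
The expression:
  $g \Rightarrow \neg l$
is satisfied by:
  {l: False, g: False}
  {g: True, l: False}
  {l: True, g: False}


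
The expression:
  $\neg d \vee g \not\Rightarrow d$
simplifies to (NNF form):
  $\neg d$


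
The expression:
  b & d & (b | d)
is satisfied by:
  {b: True, d: True}


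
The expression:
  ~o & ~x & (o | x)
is never true.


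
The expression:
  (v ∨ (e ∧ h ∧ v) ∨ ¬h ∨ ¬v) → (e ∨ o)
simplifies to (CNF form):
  e ∨ o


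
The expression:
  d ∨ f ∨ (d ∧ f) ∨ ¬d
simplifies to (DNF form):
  True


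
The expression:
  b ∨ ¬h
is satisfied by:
  {b: True, h: False}
  {h: False, b: False}
  {h: True, b: True}


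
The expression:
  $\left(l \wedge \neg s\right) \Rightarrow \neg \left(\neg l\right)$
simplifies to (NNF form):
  $\text{True}$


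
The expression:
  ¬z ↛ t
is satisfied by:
  {t: True, z: False}
  {z: False, t: False}
  {z: True, t: True}


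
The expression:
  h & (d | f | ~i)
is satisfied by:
  {h: True, d: True, f: True, i: False}
  {h: True, d: True, f: False, i: False}
  {h: True, f: True, d: False, i: False}
  {h: True, f: False, d: False, i: False}
  {h: True, i: True, d: True, f: True}
  {h: True, i: True, d: True, f: False}
  {h: True, i: True, d: False, f: True}


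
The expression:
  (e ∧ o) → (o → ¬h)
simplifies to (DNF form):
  ¬e ∨ ¬h ∨ ¬o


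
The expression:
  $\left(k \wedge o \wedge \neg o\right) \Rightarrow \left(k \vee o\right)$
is always true.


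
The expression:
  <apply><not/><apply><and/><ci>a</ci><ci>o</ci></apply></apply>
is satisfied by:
  {o: False, a: False}
  {a: True, o: False}
  {o: True, a: False}


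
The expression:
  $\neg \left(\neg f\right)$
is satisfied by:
  {f: True}


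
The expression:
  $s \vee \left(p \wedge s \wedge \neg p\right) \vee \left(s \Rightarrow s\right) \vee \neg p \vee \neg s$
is always true.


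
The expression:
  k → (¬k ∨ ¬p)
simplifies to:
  ¬k ∨ ¬p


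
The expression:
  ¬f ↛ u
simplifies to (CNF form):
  u ∨ ¬f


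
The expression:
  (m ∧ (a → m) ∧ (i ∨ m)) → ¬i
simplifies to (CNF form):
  ¬i ∨ ¬m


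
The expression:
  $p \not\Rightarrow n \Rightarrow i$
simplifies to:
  $i \vee n \vee \neg p$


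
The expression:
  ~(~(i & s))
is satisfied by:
  {i: True, s: True}


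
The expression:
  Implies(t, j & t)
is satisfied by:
  {j: True, t: False}
  {t: False, j: False}
  {t: True, j: True}


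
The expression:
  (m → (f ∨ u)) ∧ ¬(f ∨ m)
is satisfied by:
  {f: False, m: False}


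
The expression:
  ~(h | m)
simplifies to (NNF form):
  ~h & ~m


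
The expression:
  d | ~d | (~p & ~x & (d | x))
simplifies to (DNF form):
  True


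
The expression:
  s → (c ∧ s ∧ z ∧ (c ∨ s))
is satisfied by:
  {z: True, c: True, s: False}
  {z: True, c: False, s: False}
  {c: True, z: False, s: False}
  {z: False, c: False, s: False}
  {z: True, s: True, c: True}


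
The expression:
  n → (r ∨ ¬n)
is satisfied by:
  {r: True, n: False}
  {n: False, r: False}
  {n: True, r: True}


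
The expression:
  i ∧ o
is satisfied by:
  {i: True, o: True}


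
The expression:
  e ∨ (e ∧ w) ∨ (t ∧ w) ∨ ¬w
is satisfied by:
  {t: True, e: True, w: False}
  {t: True, w: False, e: False}
  {e: True, w: False, t: False}
  {e: False, w: False, t: False}
  {t: True, e: True, w: True}
  {t: True, w: True, e: False}
  {e: True, w: True, t: False}


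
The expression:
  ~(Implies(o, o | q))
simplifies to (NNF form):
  False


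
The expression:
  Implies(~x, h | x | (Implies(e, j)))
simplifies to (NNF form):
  h | j | x | ~e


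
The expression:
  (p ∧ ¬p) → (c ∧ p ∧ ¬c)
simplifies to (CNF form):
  True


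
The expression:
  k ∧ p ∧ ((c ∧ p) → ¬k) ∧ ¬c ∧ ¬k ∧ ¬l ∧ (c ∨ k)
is never true.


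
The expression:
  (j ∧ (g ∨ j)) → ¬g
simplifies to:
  ¬g ∨ ¬j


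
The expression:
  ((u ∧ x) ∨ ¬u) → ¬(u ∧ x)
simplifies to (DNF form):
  ¬u ∨ ¬x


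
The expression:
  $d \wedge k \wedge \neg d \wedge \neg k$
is never true.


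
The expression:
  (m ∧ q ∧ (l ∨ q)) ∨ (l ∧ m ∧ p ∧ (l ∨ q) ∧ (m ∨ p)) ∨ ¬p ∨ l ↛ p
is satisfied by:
  {m: True, q: True, l: True, p: False}
  {m: True, q: True, l: False, p: False}
  {m: True, l: True, q: False, p: False}
  {m: True, l: False, q: False, p: False}
  {q: True, l: True, m: False, p: False}
  {q: True, m: False, l: False, p: False}
  {q: False, l: True, m: False, p: False}
  {q: False, m: False, l: False, p: False}
  {m: True, p: True, q: True, l: True}
  {m: True, p: True, q: True, l: False}
  {m: True, p: True, l: True, q: False}


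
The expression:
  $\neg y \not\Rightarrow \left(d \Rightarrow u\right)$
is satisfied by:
  {d: True, u: False, y: False}


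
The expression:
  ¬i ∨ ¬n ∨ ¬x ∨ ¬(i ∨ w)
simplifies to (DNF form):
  ¬i ∨ ¬n ∨ ¬x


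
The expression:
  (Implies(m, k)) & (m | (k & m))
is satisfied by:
  {m: True, k: True}


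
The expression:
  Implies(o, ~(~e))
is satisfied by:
  {e: True, o: False}
  {o: False, e: False}
  {o: True, e: True}


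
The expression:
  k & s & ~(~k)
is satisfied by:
  {s: True, k: True}


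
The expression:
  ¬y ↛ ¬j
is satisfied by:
  {j: True, y: False}


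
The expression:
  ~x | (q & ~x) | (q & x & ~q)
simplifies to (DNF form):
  ~x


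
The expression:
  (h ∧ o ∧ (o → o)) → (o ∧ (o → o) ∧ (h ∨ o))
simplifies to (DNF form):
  True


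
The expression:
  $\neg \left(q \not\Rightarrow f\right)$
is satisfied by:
  {f: True, q: False}
  {q: False, f: False}
  {q: True, f: True}


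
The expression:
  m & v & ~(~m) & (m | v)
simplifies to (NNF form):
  m & v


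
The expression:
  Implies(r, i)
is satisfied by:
  {i: True, r: False}
  {r: False, i: False}
  {r: True, i: True}


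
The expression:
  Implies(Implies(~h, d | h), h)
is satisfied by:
  {h: True, d: False}
  {d: False, h: False}
  {d: True, h: True}


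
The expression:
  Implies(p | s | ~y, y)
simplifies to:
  y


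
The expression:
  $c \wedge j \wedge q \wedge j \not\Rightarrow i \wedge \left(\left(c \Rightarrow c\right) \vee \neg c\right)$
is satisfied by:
  {c: True, j: True, q: True, i: False}


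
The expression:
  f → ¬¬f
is always true.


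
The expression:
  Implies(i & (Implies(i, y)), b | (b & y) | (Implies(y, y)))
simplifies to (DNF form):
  True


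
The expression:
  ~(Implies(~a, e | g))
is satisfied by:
  {g: False, e: False, a: False}


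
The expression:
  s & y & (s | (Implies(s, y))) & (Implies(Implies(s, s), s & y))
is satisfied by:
  {s: True, y: True}


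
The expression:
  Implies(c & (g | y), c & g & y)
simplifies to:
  ~c | (g & y) | (~g & ~y)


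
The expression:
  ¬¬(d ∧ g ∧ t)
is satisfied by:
  {t: True, d: True, g: True}


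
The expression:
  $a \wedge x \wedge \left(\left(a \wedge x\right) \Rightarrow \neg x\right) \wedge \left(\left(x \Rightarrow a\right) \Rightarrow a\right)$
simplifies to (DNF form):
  $\text{False}$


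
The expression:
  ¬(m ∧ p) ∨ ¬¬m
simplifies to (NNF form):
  True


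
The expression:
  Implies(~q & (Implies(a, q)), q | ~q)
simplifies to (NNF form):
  True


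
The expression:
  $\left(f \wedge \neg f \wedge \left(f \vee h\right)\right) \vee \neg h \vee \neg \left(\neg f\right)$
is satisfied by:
  {f: True, h: False}
  {h: False, f: False}
  {h: True, f: True}


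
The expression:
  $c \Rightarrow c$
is always true.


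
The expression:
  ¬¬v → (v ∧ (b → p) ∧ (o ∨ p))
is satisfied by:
  {p: True, o: True, b: False, v: False}
  {p: True, b: False, v: False, o: False}
  {p: True, o: True, b: True, v: False}
  {p: True, b: True, v: False, o: False}
  {o: True, b: False, v: False, p: False}
  {o: False, b: False, v: False, p: False}
  {o: True, b: True, v: False, p: False}
  {b: True, o: False, v: False, p: False}
  {o: True, v: True, p: True, b: False}
  {v: True, p: True, o: False, b: False}
  {o: True, v: True, p: True, b: True}
  {v: True, p: True, b: True, o: False}
  {v: True, o: True, p: False, b: False}


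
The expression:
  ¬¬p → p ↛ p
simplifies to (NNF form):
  ¬p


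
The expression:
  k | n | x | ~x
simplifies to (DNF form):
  True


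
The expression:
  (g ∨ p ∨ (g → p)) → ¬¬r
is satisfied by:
  {r: True}


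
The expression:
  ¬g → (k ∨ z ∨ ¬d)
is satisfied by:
  {k: True, g: True, z: True, d: False}
  {k: True, g: True, z: False, d: False}
  {k: True, z: True, g: False, d: False}
  {k: True, z: False, g: False, d: False}
  {g: True, z: True, k: False, d: False}
  {g: True, z: False, k: False, d: False}
  {z: True, k: False, g: False, d: False}
  {z: False, k: False, g: False, d: False}
  {d: True, k: True, g: True, z: True}
  {d: True, k: True, g: True, z: False}
  {d: True, k: True, z: True, g: False}
  {d: True, k: True, z: False, g: False}
  {d: True, g: True, z: True, k: False}
  {d: True, g: True, z: False, k: False}
  {d: True, z: True, g: False, k: False}


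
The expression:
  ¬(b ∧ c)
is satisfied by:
  {c: False, b: False}
  {b: True, c: False}
  {c: True, b: False}


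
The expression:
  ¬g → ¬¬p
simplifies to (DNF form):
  g ∨ p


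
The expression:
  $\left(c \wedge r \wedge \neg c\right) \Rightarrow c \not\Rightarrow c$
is always true.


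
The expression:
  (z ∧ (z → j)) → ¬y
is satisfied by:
  {z: False, y: False, j: False}
  {j: True, z: False, y: False}
  {y: True, z: False, j: False}
  {j: True, y: True, z: False}
  {z: True, j: False, y: False}
  {j: True, z: True, y: False}
  {y: True, z: True, j: False}


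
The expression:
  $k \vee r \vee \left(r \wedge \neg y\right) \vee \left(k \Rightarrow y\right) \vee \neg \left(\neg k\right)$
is always true.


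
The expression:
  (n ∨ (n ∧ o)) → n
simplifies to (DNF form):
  True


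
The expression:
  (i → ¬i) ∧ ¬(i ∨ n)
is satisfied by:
  {n: False, i: False}


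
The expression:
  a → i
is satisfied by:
  {i: True, a: False}
  {a: False, i: False}
  {a: True, i: True}


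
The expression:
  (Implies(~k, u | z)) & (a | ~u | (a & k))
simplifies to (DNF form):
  (a & u) | (k & ~u) | (z & ~u)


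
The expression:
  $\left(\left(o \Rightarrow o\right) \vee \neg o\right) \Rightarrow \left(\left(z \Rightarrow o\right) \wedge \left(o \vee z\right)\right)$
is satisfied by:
  {o: True}


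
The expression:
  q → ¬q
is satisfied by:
  {q: False}


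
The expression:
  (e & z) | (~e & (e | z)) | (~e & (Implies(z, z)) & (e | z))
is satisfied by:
  {z: True}


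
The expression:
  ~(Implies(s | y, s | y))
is never true.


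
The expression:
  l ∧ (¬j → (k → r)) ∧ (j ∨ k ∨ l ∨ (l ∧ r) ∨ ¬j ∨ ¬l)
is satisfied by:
  {r: True, j: True, l: True, k: False}
  {r: True, l: True, j: False, k: False}
  {j: True, l: True, r: False, k: False}
  {l: True, r: False, j: False, k: False}
  {k: True, r: True, l: True, j: True}
  {k: True, r: True, l: True, j: False}
  {k: True, l: True, j: True, r: False}


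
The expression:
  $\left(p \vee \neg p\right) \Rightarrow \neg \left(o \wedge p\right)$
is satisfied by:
  {p: False, o: False}
  {o: True, p: False}
  {p: True, o: False}


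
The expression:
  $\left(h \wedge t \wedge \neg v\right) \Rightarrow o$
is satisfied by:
  {v: True, o: True, h: False, t: False}
  {v: True, h: False, t: False, o: False}
  {o: True, h: False, t: False, v: False}
  {o: False, h: False, t: False, v: False}
  {v: True, t: True, o: True, h: False}
  {v: True, t: True, o: False, h: False}
  {t: True, o: True, v: False, h: False}
  {t: True, v: False, h: False, o: False}
  {o: True, v: True, h: True, t: False}
  {v: True, h: True, o: False, t: False}
  {o: True, h: True, v: False, t: False}
  {h: True, v: False, t: False, o: False}
  {v: True, t: True, h: True, o: True}
  {v: True, t: True, h: True, o: False}
  {t: True, h: True, o: True, v: False}


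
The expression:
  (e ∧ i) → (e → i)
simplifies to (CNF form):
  True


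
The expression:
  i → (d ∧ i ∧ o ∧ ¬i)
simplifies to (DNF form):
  ¬i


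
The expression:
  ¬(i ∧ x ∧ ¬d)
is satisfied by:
  {d: True, x: False, i: False}
  {x: False, i: False, d: False}
  {i: True, d: True, x: False}
  {i: True, x: False, d: False}
  {d: True, x: True, i: False}
  {x: True, d: False, i: False}
  {i: True, x: True, d: True}


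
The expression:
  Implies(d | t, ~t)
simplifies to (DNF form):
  ~t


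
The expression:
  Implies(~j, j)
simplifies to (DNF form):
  j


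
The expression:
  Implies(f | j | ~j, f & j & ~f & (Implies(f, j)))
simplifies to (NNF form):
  False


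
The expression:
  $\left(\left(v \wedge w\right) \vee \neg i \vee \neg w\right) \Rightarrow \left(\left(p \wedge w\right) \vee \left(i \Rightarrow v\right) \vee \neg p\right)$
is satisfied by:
  {v: True, w: True, p: False, i: False}
  {v: True, p: False, w: False, i: False}
  {w: True, v: False, p: False, i: False}
  {v: False, p: False, w: False, i: False}
  {i: True, v: True, w: True, p: False}
  {i: True, v: True, p: False, w: False}
  {i: True, w: True, v: False, p: False}
  {i: True, v: False, p: False, w: False}
  {v: True, p: True, w: True, i: False}
  {v: True, p: True, i: False, w: False}
  {p: True, w: True, i: False, v: False}
  {p: True, i: False, w: False, v: False}
  {v: True, p: True, i: True, w: True}
  {v: True, p: True, i: True, w: False}
  {p: True, i: True, w: True, v: False}


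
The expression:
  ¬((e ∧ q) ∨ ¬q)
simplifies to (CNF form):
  q ∧ ¬e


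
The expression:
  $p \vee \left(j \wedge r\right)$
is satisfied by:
  {r: True, p: True, j: True}
  {r: True, p: True, j: False}
  {p: True, j: True, r: False}
  {p: True, j: False, r: False}
  {r: True, j: True, p: False}


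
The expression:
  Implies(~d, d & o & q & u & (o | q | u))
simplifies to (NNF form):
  d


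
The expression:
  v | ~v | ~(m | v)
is always true.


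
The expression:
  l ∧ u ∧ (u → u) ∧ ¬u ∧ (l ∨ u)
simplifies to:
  False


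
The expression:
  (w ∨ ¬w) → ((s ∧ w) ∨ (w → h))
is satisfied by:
  {h: True, s: True, w: False}
  {h: True, w: False, s: False}
  {s: True, w: False, h: False}
  {s: False, w: False, h: False}
  {h: True, s: True, w: True}
  {h: True, w: True, s: False}
  {s: True, w: True, h: False}


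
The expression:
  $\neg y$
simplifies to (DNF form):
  $\neg y$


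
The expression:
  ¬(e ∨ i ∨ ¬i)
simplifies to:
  False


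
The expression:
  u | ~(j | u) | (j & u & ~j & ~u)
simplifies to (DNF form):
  u | ~j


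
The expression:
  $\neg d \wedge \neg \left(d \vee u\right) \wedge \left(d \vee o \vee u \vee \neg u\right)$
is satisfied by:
  {u: False, d: False}


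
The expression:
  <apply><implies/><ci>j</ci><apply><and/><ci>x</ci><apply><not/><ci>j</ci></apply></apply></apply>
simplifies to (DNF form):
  <apply><not/><ci>j</ci></apply>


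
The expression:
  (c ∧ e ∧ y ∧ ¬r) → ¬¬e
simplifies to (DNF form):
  True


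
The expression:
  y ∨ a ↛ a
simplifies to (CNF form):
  y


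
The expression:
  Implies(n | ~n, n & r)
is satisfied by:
  {r: True, n: True}


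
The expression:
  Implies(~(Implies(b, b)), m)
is always true.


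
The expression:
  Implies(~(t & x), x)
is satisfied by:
  {x: True}


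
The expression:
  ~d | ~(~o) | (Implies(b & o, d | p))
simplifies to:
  True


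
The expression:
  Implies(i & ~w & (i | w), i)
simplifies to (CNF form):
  True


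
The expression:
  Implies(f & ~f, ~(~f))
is always true.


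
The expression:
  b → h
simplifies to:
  h ∨ ¬b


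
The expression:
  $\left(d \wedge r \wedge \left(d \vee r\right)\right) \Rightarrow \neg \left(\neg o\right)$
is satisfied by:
  {o: True, d: False, r: False}
  {o: False, d: False, r: False}
  {r: True, o: True, d: False}
  {r: True, o: False, d: False}
  {d: True, o: True, r: False}
  {d: True, o: False, r: False}
  {d: True, r: True, o: True}


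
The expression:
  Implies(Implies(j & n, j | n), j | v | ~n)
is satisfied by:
  {v: True, j: True, n: False}
  {v: True, j: False, n: False}
  {j: True, v: False, n: False}
  {v: False, j: False, n: False}
  {n: True, v: True, j: True}
  {n: True, v: True, j: False}
  {n: True, j: True, v: False}


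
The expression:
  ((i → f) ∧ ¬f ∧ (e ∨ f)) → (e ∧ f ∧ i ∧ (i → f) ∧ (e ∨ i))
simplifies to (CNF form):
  f ∨ i ∨ ¬e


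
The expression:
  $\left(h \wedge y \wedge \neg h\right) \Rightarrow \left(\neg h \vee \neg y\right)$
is always true.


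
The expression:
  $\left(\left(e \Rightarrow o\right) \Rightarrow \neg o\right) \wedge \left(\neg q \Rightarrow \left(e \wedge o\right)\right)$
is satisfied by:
  {q: True, o: False}


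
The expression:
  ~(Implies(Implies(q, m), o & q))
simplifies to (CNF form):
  (m | ~q) & (~o | ~q)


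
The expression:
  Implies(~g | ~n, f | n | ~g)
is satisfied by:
  {n: True, f: True, g: False}
  {n: True, f: False, g: False}
  {f: True, n: False, g: False}
  {n: False, f: False, g: False}
  {n: True, g: True, f: True}
  {n: True, g: True, f: False}
  {g: True, f: True, n: False}


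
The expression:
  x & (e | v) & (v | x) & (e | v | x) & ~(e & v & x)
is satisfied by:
  {v: True, x: True, e: False}
  {e: True, x: True, v: False}


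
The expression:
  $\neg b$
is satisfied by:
  {b: False}


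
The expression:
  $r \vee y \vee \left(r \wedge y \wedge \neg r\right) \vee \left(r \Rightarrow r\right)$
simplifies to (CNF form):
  $\text{True}$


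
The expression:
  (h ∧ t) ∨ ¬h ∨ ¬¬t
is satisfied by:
  {t: True, h: False}
  {h: False, t: False}
  {h: True, t: True}


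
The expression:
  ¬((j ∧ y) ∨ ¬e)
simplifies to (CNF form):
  e ∧ (¬j ∨ ¬y)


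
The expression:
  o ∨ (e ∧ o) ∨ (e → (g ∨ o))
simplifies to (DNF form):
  g ∨ o ∨ ¬e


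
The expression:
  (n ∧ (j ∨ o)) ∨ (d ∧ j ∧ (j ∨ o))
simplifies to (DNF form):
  (d ∧ j) ∨ (j ∧ n) ∨ (n ∧ o)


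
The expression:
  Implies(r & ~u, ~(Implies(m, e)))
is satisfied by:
  {m: True, u: True, e: False, r: False}
  {u: True, m: False, e: False, r: False}
  {m: True, u: True, e: True, r: False}
  {u: True, e: True, m: False, r: False}
  {m: True, e: False, u: False, r: False}
  {m: False, e: False, u: False, r: False}
  {m: True, e: True, u: False, r: False}
  {e: True, m: False, u: False, r: False}
  {r: True, m: True, u: True, e: False}
  {r: True, u: True, m: False, e: False}
  {r: True, m: True, u: True, e: True}
  {r: True, u: True, e: True, m: False}
  {r: True, m: True, e: False, u: False}


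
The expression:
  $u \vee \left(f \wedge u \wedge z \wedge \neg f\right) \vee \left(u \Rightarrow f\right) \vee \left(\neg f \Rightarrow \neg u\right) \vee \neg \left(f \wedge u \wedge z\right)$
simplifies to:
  $\text{True}$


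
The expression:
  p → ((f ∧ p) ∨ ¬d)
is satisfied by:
  {f: True, p: False, d: False}
  {p: False, d: False, f: False}
  {d: True, f: True, p: False}
  {d: True, p: False, f: False}
  {f: True, p: True, d: False}
  {p: True, f: False, d: False}
  {d: True, p: True, f: True}


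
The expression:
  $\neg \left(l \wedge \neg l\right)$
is always true.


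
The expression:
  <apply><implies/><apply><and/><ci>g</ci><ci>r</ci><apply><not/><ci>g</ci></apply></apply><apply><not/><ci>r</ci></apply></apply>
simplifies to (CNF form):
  <true/>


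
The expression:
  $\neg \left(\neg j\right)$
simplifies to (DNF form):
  $j$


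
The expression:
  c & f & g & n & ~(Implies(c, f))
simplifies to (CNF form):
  False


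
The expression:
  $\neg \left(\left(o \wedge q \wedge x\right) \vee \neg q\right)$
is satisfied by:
  {q: True, o: False, x: False}
  {q: True, x: True, o: False}
  {q: True, o: True, x: False}


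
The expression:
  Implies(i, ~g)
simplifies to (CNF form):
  ~g | ~i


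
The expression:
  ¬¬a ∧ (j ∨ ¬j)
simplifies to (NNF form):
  a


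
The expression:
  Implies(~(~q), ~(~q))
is always true.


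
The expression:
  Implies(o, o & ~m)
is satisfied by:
  {m: False, o: False}
  {o: True, m: False}
  {m: True, o: False}


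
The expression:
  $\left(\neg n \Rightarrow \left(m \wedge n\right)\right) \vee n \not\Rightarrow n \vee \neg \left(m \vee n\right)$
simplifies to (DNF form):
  $n \vee \neg m$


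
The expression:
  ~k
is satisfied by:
  {k: False}


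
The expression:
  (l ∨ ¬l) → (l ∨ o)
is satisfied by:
  {o: True, l: True}
  {o: True, l: False}
  {l: True, o: False}


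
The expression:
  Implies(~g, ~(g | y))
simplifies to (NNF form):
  g | ~y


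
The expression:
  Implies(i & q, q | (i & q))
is always true.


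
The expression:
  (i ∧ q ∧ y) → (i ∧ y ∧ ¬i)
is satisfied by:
  {q: False, y: False, i: False}
  {i: True, q: False, y: False}
  {y: True, q: False, i: False}
  {i: True, y: True, q: False}
  {q: True, i: False, y: False}
  {i: True, q: True, y: False}
  {y: True, q: True, i: False}


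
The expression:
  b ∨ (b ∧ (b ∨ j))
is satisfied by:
  {b: True}


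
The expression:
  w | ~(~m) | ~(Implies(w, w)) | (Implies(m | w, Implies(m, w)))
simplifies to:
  True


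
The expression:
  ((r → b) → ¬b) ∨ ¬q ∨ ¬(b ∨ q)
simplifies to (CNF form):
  ¬b ∨ ¬q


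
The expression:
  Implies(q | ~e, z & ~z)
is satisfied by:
  {e: True, q: False}


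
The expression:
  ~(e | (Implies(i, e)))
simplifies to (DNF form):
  i & ~e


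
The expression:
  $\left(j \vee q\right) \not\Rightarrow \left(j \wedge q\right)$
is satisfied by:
  {q: True, j: False}
  {j: True, q: False}


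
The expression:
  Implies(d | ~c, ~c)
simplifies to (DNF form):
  ~c | ~d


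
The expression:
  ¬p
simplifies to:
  ¬p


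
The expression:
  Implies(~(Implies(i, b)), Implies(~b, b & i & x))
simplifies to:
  b | ~i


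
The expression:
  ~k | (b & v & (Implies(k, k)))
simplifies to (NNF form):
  ~k | (b & v)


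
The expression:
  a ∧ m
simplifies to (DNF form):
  a ∧ m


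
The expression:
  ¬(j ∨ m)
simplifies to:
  ¬j ∧ ¬m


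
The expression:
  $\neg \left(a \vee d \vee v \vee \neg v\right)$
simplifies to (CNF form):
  $\text{False}$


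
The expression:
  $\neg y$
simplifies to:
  $\neg y$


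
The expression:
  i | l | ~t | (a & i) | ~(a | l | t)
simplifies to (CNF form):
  i | l | ~t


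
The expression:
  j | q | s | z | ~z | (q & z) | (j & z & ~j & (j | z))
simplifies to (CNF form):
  True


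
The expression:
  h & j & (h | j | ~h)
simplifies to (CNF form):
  h & j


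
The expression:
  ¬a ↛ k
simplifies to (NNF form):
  k ∨ ¬a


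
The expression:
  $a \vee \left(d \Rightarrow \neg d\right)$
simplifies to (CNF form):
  $a \vee \neg d$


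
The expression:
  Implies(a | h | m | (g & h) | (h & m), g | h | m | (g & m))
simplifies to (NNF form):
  g | h | m | ~a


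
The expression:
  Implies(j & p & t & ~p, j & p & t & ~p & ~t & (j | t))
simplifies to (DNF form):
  True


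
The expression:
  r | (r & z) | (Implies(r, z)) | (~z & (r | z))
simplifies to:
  True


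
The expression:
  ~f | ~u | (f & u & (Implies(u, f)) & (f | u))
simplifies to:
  True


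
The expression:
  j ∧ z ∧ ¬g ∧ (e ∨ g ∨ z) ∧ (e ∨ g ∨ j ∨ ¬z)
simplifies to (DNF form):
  j ∧ z ∧ ¬g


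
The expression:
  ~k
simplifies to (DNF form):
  ~k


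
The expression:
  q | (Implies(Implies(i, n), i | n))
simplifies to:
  i | n | q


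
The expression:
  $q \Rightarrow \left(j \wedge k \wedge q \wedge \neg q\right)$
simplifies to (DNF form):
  $\neg q$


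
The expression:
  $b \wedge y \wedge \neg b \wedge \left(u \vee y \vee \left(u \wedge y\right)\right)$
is never true.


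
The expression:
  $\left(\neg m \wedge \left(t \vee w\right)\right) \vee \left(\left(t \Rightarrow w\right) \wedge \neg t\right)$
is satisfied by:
  {m: False, t: False}
  {t: True, m: False}
  {m: True, t: False}


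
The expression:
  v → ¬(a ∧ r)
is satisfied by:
  {v: False, a: False, r: False}
  {r: True, v: False, a: False}
  {a: True, v: False, r: False}
  {r: True, a: True, v: False}
  {v: True, r: False, a: False}
  {r: True, v: True, a: False}
  {a: True, v: True, r: False}


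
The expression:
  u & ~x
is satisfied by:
  {u: True, x: False}


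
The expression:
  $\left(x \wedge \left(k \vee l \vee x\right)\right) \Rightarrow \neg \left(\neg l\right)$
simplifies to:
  $l \vee \neg x$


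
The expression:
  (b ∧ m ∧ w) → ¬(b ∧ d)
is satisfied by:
  {w: False, m: False, d: False, b: False}
  {b: True, w: False, m: False, d: False}
  {d: True, w: False, m: False, b: False}
  {b: True, d: True, w: False, m: False}
  {m: True, b: False, w: False, d: False}
  {b: True, m: True, w: False, d: False}
  {d: True, m: True, b: False, w: False}
  {b: True, d: True, m: True, w: False}
  {w: True, d: False, m: False, b: False}
  {b: True, w: True, d: False, m: False}
  {d: True, w: True, b: False, m: False}
  {b: True, d: True, w: True, m: False}
  {m: True, w: True, d: False, b: False}
  {b: True, m: True, w: True, d: False}
  {d: True, m: True, w: True, b: False}


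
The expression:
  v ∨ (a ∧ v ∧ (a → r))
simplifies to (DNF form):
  v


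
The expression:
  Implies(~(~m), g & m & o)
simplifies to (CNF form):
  (g | ~m) & (o | ~m)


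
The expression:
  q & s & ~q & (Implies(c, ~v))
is never true.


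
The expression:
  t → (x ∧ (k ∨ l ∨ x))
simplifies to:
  x ∨ ¬t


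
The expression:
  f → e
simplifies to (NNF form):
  e ∨ ¬f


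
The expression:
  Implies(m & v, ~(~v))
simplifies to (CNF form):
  True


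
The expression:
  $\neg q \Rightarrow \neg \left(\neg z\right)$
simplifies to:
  $q \vee z$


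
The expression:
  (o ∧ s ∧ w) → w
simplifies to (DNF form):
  True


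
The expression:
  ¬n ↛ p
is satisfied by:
  {p: True, n: False}
  {n: False, p: False}
  {n: True, p: True}


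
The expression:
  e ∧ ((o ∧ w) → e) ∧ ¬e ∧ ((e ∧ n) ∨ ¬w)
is never true.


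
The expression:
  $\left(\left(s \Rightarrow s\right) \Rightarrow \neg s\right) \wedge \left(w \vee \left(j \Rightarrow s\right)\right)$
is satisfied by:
  {w: True, s: False, j: False}
  {s: False, j: False, w: False}
  {j: True, w: True, s: False}


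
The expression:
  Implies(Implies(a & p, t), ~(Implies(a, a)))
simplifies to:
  a & p & ~t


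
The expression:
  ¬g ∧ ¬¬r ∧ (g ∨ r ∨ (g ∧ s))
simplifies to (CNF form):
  r ∧ ¬g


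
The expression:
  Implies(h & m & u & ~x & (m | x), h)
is always true.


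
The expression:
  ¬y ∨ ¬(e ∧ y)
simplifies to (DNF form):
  ¬e ∨ ¬y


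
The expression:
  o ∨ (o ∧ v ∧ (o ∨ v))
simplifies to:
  o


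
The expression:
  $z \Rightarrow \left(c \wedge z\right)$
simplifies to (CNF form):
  $c \vee \neg z$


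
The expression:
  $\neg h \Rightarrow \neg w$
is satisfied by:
  {h: True, w: False}
  {w: False, h: False}
  {w: True, h: True}


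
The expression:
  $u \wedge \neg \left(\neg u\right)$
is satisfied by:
  {u: True}


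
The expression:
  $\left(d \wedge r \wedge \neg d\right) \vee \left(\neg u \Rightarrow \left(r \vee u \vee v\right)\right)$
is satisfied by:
  {r: True, v: True, u: True}
  {r: True, v: True, u: False}
  {r: True, u: True, v: False}
  {r: True, u: False, v: False}
  {v: True, u: True, r: False}
  {v: True, u: False, r: False}
  {u: True, v: False, r: False}


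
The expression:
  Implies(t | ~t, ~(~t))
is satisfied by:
  {t: True}


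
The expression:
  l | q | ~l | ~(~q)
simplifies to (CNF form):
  True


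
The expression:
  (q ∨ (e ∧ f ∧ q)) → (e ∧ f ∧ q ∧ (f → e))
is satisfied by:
  {f: True, e: True, q: False}
  {f: True, e: False, q: False}
  {e: True, f: False, q: False}
  {f: False, e: False, q: False}
  {q: True, f: True, e: True}


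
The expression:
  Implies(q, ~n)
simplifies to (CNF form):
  ~n | ~q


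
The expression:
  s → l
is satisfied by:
  {l: True, s: False}
  {s: False, l: False}
  {s: True, l: True}


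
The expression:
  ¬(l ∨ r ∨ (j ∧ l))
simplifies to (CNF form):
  ¬l ∧ ¬r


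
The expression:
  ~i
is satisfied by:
  {i: False}


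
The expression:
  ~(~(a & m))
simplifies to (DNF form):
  a & m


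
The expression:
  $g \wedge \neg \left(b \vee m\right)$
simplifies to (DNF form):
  $g \wedge \neg b \wedge \neg m$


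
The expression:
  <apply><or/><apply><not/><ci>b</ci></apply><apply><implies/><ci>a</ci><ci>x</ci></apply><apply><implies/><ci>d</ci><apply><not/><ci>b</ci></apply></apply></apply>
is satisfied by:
  {x: True, d: False, a: False, b: False}
  {x: False, d: False, a: False, b: False}
  {b: True, x: True, d: False, a: False}
  {b: True, x: False, d: False, a: False}
  {x: True, a: True, b: False, d: False}
  {a: True, b: False, d: False, x: False}
  {b: True, a: True, x: True, d: False}
  {b: True, a: True, x: False, d: False}
  {x: True, d: True, b: False, a: False}
  {d: True, b: False, a: False, x: False}
  {x: True, b: True, d: True, a: False}
  {b: True, d: True, x: False, a: False}
  {x: True, a: True, d: True, b: False}
  {a: True, d: True, b: False, x: False}
  {b: True, a: True, d: True, x: True}


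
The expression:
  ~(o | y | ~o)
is never true.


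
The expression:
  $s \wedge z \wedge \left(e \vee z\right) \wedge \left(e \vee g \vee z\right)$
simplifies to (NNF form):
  $s \wedge z$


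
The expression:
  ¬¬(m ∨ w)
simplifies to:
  m ∨ w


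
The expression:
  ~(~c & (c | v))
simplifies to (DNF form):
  c | ~v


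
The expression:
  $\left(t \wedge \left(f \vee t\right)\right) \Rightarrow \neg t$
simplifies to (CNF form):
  $\neg t$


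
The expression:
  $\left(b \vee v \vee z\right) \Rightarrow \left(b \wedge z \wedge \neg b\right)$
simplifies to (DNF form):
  $\neg b \wedge \neg v \wedge \neg z$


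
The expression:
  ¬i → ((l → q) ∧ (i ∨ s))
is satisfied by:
  {i: True, s: True, q: True, l: False}
  {i: True, s: True, q: False, l: False}
  {i: True, s: True, l: True, q: True}
  {i: True, s: True, l: True, q: False}
  {i: True, q: True, l: False, s: False}
  {i: True, q: False, l: False, s: False}
  {i: True, l: True, q: True, s: False}
  {i: True, l: True, q: False, s: False}
  {s: True, q: True, l: False, i: False}
  {s: True, q: False, l: False, i: False}
  {s: True, l: True, q: True, i: False}


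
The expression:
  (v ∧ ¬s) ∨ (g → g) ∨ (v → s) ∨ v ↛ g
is always true.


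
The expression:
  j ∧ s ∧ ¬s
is never true.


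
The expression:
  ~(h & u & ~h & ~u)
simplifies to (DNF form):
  True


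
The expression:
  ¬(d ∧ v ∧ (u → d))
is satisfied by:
  {v: False, d: False}
  {d: True, v: False}
  {v: True, d: False}


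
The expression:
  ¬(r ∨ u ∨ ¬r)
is never true.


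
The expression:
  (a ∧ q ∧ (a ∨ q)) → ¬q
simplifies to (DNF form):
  ¬a ∨ ¬q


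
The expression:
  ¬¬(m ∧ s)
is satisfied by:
  {m: True, s: True}


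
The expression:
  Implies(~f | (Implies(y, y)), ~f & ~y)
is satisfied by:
  {y: False, f: False}


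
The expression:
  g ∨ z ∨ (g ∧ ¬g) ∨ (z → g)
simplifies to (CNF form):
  True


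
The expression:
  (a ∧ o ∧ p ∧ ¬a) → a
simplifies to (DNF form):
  True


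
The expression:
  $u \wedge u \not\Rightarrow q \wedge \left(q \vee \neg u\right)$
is never true.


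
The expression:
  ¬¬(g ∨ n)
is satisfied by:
  {n: True, g: True}
  {n: True, g: False}
  {g: True, n: False}


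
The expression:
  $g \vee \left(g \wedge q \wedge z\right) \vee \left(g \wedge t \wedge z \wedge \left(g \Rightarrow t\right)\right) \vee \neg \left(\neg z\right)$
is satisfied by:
  {z: True, g: True}
  {z: True, g: False}
  {g: True, z: False}


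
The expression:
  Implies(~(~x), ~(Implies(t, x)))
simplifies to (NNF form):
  ~x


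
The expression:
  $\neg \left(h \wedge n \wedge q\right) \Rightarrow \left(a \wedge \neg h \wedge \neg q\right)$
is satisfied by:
  {n: True, a: True, h: False, q: False}
  {a: True, n: False, h: False, q: False}
  {n: True, q: True, h: True, a: True}
  {n: True, q: True, h: True, a: False}


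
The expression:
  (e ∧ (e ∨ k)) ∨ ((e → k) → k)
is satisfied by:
  {k: True, e: True}
  {k: True, e: False}
  {e: True, k: False}


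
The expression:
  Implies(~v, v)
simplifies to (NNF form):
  v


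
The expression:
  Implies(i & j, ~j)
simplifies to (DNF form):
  ~i | ~j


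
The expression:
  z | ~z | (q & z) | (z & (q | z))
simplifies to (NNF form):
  True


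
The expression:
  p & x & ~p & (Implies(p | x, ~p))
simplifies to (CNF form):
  False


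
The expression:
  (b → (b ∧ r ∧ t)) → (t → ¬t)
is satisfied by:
  {b: True, r: False, t: False}
  {r: False, t: False, b: False}
  {b: True, r: True, t: False}
  {r: True, b: False, t: False}
  {t: True, b: True, r: False}


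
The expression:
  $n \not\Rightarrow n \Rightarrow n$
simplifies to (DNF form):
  $\text{True}$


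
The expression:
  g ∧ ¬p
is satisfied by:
  {g: True, p: False}


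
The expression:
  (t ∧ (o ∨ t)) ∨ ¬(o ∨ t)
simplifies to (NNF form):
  t ∨ ¬o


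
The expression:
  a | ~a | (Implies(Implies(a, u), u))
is always true.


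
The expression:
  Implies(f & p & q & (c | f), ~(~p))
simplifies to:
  True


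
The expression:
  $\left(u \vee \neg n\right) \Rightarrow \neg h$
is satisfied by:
  {n: True, h: False, u: False}
  {n: False, h: False, u: False}
  {u: True, n: True, h: False}
  {u: True, n: False, h: False}
  {h: True, n: True, u: False}


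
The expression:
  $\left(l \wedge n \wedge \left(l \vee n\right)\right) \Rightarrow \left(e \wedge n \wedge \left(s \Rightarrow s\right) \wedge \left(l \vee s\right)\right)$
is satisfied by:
  {e: True, l: False, n: False}
  {l: False, n: False, e: False}
  {n: True, e: True, l: False}
  {n: True, l: False, e: False}
  {e: True, l: True, n: False}
  {l: True, e: False, n: False}
  {n: True, l: True, e: True}


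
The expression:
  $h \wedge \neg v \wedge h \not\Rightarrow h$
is never true.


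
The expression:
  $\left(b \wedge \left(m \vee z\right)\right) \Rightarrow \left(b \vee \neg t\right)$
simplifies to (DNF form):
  $\text{True}$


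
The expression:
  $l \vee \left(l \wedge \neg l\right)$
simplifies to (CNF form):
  $l$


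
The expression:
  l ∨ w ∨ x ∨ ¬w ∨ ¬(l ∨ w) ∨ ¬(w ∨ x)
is always true.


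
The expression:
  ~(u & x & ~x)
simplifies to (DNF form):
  True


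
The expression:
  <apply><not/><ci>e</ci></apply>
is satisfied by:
  {e: False}


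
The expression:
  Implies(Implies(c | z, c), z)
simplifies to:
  z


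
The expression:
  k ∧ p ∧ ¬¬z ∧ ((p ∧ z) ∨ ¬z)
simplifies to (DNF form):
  k ∧ p ∧ z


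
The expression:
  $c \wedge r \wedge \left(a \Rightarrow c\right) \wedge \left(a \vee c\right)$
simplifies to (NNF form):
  $c \wedge r$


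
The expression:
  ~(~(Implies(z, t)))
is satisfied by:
  {t: True, z: False}
  {z: False, t: False}
  {z: True, t: True}


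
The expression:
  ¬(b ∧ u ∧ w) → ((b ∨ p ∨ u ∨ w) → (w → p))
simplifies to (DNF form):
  p ∨ (b ∧ u) ∨ ¬w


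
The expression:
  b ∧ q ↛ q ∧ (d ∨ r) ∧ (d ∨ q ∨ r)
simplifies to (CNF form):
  False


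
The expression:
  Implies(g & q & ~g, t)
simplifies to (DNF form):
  True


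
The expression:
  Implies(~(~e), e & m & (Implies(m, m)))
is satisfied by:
  {m: True, e: False}
  {e: False, m: False}
  {e: True, m: True}


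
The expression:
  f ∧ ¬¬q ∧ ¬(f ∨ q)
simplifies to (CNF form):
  False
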